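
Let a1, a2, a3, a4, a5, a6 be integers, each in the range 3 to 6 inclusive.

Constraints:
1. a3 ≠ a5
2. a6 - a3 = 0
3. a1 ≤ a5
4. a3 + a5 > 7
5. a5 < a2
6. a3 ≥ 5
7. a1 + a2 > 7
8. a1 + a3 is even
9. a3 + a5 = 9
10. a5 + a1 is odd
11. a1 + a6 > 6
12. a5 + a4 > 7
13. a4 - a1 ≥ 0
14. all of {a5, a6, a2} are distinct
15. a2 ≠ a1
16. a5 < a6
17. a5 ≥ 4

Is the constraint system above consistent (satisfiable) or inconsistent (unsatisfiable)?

Setting (a1, a2, a3, a4, a5, a6) = (3, 6, 5, 5, 4, 5) satisfies everything: constraint 2: a6 - a3 = 0; constraint 4: a3 + a5 = 9; constraint 7: a1 + a2 = 9, and the others follow.

Satisfiable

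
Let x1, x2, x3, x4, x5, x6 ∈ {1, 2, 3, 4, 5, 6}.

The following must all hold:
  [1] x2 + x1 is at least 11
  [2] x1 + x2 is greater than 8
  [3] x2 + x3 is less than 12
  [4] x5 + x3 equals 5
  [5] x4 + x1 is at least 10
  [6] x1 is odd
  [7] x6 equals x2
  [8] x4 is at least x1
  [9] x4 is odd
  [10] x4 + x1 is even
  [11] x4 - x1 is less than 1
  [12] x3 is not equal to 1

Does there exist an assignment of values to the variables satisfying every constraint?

Satisfiable

One satisfying assignment is x1 = 5, x2 = 6, x3 = 3, x4 = 5, x5 = 2, x6 = 6.
For the less obvious constraints — constraint 1: x2 + x1 = 11; constraint 2: x1 + x2 = 11; constraint 3: x2 + x3 = 9 — and the others hold by inspection.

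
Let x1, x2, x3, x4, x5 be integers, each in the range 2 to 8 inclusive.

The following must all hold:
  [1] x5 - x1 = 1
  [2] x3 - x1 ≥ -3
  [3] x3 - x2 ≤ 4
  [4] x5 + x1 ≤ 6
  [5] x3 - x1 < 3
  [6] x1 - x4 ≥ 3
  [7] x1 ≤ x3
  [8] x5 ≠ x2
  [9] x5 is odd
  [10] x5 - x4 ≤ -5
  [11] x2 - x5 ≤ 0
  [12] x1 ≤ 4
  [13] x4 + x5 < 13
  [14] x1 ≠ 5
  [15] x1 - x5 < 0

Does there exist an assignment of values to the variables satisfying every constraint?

Constraints 2, 3, 6, 10, and 11 give x3 − x1 ≥ -3, x1 − x4 ≥ 3, x4 − x5 ≥ 5, x5 − x2 ≥ 0, x2 − x3 ≥ -4.
Adding all 5 inequalities: the left sides telescope to 0, and the right sides sum to (-3) + 3 + 5 + 0 + (-4) = 1. So 0 ≥ 1, which is false.

Unsatisfiable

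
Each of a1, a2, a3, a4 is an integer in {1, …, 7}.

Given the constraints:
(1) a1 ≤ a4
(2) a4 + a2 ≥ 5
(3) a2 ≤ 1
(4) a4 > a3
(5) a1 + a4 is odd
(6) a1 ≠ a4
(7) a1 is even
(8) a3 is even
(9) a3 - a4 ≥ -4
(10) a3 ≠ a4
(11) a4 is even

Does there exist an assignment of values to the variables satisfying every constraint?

Constraint 7 makes a1 even and constraint 11 makes a4 even, so a1 + a4 must be even. Constraint 5 says a1 + a4 is odd — contradiction.

Unsatisfiable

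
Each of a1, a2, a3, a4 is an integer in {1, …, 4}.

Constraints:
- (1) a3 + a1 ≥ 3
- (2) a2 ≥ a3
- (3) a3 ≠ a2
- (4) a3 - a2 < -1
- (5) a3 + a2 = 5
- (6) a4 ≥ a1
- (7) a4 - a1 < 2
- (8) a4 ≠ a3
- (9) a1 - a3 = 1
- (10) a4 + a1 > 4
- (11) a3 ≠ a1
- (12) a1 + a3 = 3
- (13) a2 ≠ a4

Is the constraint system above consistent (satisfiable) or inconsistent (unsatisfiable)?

Satisfiable

Take a1 = 2, a2 = 4, a3 = 1, a4 = 3. Then constraint 1: a3 + a1 = 3; constraint 4: a3 - a2 = -3, and every other listed constraint is also met.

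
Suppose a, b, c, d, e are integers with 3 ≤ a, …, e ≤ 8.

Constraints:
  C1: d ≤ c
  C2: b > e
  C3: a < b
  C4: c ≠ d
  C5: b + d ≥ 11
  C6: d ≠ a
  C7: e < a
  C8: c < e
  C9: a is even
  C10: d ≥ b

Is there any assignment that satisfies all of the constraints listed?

Constraints 1, 3, 7, 8, and 10 give a < b, b ≤ d, d ≤ c, c < e, e < a. Chaining: a < b ≤ d ≤ c < e < a, which forces a < a — impossible.

Unsatisfiable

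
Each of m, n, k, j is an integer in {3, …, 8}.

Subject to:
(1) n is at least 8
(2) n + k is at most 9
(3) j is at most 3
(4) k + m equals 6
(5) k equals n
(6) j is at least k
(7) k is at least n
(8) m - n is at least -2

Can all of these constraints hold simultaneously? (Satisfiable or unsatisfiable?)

Unsatisfiable

From constraints 1 and 7: k ≥ n and n ≥ 8, so k ≥ 8. From constraints 3 and 6: k ≤ j and j ≤ 3, so k ≤ 3. But 3 < 8, so no value of k works.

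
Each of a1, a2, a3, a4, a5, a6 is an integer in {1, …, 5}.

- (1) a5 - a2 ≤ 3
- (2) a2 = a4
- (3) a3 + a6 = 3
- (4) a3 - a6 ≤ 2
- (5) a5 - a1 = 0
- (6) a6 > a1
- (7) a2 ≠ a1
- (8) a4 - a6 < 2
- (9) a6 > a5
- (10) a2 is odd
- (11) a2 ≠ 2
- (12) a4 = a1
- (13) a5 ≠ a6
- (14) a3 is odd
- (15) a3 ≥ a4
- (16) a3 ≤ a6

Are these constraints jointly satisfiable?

Unsatisfiable

From constraints 2 and 12, a2 = a4 = a1, so a2 = a1. But constraint 7 says a2 ≠ a1. Contradiction.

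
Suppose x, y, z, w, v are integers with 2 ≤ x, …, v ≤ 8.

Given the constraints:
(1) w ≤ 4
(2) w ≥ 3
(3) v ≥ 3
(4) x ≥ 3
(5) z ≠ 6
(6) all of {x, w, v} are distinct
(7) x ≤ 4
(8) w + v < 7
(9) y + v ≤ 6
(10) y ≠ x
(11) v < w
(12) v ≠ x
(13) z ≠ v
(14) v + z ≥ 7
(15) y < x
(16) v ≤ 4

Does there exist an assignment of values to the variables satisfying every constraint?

Constraints 1, 2, 3, 4, 7, and 16 confine each of x, w, v to the 2 values {3, 4}.
Constraint 6 requires all 3 of them to be distinct, but only 2 values are available — impossible by the pigeonhole principle.

Unsatisfiable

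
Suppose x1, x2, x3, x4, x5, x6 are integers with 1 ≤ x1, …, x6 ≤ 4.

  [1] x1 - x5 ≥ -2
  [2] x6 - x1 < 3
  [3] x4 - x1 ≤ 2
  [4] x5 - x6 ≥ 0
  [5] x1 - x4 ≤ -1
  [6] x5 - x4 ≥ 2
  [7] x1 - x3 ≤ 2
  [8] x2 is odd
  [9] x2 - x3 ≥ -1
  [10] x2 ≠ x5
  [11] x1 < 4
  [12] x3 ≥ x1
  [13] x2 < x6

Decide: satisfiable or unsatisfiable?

Unsatisfiable

Constraints 1, 5, and 6 give x1 − x5 ≥ -2, x5 − x4 ≥ 2, x4 − x1 ≥ 1.
Adding all 3 inequalities: the left sides telescope to 0, and the right sides sum to (-2) + 2 + 1 = 1. So 0 ≥ 1, which is false.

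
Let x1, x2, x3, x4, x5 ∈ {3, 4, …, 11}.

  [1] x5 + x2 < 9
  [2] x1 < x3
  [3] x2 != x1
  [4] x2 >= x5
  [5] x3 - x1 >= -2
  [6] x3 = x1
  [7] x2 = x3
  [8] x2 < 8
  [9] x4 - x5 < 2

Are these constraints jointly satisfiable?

From constraints 6 and 7, x2 = x3 = x1, so x2 = x1. But constraint 3 says x2 ≠ x1. Contradiction.

Unsatisfiable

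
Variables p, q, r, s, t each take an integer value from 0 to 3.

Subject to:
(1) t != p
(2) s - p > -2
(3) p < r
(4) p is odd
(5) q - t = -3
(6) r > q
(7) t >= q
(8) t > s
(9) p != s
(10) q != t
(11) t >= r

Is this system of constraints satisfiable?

One satisfying assignment is p = 1, q = 0, r = 3, s = 0, t = 3.
For the less obvious constraints — constraint 2: s - p = -1; constraint 4: p = 1 is odd; constraint 5: q - t = -3 — and the others hold by inspection.

Satisfiable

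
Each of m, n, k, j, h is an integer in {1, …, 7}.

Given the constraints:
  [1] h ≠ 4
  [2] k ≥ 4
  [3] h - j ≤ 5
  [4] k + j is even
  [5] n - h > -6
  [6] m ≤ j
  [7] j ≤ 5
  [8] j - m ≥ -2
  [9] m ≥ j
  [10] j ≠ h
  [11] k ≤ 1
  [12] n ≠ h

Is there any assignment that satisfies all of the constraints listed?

Unsatisfiable

From constraint 2: k ≥ 4. From constraint 11: k ≤ 1. But 1 < 4, so no value of k works.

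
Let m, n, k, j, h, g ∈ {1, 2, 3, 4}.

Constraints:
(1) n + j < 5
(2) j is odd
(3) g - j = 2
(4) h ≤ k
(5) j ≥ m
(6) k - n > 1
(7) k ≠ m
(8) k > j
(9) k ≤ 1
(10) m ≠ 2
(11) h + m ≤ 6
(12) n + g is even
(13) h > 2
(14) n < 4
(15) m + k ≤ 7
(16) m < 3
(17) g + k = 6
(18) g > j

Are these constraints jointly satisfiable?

Unsatisfiable

From constraint 13: h ≥ 3. From constraints 4 and 9: h ≤ k and k ≤ 1, so h ≤ 1. But 1 < 3, so no value of h works.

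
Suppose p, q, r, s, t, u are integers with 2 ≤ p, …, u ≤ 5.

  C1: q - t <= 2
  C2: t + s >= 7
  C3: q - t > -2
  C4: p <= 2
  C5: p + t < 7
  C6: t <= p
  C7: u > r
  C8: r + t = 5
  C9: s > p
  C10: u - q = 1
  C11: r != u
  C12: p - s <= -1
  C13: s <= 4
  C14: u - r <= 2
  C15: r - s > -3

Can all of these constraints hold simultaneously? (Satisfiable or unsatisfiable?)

Unsatisfiable

From constraints 4 and 6: t ≤ p ≤ 2. From constraint 13: s ≤ 4. Hence t + s ≤ 6. But constraint 2 requires t + s ≥ 7, and 7 > 6. Contradiction.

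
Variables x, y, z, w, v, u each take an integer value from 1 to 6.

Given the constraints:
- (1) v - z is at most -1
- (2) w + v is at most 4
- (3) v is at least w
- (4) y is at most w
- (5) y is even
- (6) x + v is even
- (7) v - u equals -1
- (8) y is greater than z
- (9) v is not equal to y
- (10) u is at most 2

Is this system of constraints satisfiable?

Constraints 1, 3, 4, and 8 give y ≤ w, w ≤ v, v < z, z < y. Chaining: y ≤ w ≤ v < z < y, which forces y < y — impossible.

Unsatisfiable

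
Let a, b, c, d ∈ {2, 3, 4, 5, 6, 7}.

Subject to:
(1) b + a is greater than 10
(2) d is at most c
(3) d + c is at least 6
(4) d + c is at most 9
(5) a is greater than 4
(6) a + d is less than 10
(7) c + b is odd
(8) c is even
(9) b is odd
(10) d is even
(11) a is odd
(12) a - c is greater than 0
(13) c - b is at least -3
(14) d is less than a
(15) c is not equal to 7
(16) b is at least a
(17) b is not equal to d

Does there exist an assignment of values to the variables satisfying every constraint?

Satisfiable

The assignment a = 5, b = 7, c = 4, d = 4 works:
  constraint 1 holds since b + a = 12.
  constraint 3 holds since d + c = 8.
The rest check out directly.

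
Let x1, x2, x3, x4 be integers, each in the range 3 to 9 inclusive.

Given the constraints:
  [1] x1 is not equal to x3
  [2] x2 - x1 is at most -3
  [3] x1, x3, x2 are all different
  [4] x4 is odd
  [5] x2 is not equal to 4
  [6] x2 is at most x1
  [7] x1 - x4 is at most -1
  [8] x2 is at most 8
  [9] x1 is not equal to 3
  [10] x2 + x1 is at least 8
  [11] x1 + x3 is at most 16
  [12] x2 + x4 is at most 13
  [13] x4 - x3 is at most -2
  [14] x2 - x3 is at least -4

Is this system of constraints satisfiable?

Unsatisfiable

Constraints 2, 7, 13, and 14 give x3 − x4 ≥ 2, x4 − x1 ≥ 1, x1 − x2 ≥ 3, x2 − x3 ≥ -4.
Adding all 4 inequalities: the left sides telescope to 0, and the right sides sum to 2 + 1 + 3 + (-4) = 2. So 0 ≥ 2, which is false.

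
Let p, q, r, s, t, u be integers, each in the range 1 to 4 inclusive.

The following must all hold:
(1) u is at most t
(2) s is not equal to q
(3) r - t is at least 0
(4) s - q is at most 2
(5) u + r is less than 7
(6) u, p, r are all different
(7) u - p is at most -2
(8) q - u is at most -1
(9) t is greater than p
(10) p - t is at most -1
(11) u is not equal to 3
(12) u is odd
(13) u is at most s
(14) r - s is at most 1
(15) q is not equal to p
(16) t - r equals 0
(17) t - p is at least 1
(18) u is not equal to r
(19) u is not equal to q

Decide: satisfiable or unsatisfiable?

Constraints 3, 4, 7, 8, 14, and 17 give q − s ≥ -2, s − r ≥ -1, r − t ≥ 0, t − p ≥ 1, p − u ≥ 2, u − q ≥ 1.
Adding all 6 inequalities: the left sides telescope to 0, and the right sides sum to (-2) + (-1) + 0 + 1 + 2 + 1 = 1. So 0 ≥ 1, which is false.

Unsatisfiable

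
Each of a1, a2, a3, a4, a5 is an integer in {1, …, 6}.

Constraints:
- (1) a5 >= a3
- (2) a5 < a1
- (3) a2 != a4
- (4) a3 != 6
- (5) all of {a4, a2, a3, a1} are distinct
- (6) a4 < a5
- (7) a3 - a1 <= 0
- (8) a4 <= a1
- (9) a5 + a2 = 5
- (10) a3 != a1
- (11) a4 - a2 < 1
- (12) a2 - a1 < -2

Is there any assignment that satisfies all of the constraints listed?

Satisfiable

Take a1 = 6, a2 = 2, a3 = 3, a4 = 1, a5 = 3. Then constraint 7: a3 - a1 = -3; constraint 9: a5 + a2 = 5; constraint 11: a4 - a2 = -1, and every other listed constraint is also met.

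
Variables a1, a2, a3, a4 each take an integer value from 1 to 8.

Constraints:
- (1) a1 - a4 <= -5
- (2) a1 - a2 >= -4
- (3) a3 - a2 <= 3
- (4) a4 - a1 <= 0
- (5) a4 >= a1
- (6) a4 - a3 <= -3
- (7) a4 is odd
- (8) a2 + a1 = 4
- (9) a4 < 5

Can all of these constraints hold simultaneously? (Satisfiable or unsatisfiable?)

Unsatisfiable

Constraints 1, 2, 3, and 6 give a1 − a2 ≥ -4, a2 − a3 ≥ -3, a3 − a4 ≥ 3, a4 − a1 ≥ 5.
Adding all 4 inequalities: the left sides telescope to 0, and the right sides sum to (-4) + (-3) + 3 + 5 = 1. So 0 ≥ 1, which is false.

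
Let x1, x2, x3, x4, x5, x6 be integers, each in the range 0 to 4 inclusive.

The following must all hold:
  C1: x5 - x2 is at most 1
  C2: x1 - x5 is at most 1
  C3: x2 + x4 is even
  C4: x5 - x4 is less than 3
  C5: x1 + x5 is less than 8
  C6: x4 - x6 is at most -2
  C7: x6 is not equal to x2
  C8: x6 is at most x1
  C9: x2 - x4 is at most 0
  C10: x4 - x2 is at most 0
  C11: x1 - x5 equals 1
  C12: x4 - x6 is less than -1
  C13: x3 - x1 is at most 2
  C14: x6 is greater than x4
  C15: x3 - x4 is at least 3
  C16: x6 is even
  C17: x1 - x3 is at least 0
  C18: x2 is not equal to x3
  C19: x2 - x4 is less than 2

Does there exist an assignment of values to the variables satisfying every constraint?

Unsatisfiable

Constraints 1, 2, 9, 15, and 17 give x5 − x1 ≥ -1, x1 − x3 ≥ 0, x3 − x4 ≥ 3, x4 − x2 ≥ 0, x2 − x5 ≥ -1.
Adding all 5 inequalities: the left sides telescope to 0, and the right sides sum to (-1) + 0 + 3 + 0 + (-1) = 1. So 0 ≥ 1, which is false.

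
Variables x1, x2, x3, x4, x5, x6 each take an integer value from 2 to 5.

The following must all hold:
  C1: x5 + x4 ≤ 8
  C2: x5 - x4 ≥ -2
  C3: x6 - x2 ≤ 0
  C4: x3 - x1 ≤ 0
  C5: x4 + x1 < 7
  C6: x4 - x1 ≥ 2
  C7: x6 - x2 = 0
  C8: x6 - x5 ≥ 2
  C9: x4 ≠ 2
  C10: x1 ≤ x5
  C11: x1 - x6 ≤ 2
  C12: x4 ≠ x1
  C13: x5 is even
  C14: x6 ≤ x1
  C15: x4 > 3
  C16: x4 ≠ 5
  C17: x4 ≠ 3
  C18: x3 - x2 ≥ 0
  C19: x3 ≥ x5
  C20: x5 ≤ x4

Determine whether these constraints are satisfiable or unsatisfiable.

Unsatisfiable

Constraints 2, 3, 4, 6, 8, and 18 give x5 − x4 ≥ -2, x4 − x1 ≥ 2, x1 − x3 ≥ 0, x3 − x2 ≥ 0, x2 − x6 ≥ 0, x6 − x5 ≥ 2.
Adding all 6 inequalities: the left sides telescope to 0, and the right sides sum to (-2) + 2 + 0 + 0 + 0 + 2 = 2. So 0 ≥ 2, which is false.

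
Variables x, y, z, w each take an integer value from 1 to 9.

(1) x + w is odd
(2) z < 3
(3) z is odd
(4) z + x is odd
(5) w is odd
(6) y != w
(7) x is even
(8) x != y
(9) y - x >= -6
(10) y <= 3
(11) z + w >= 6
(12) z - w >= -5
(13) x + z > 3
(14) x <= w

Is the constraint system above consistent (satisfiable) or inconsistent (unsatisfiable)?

The assignment x = 4, y = 1, z = 1, w = 5 works:
  constraint 9 holds since y - x = -3.
  constraint 11 holds since z + w = 6.
The rest check out directly.

Satisfiable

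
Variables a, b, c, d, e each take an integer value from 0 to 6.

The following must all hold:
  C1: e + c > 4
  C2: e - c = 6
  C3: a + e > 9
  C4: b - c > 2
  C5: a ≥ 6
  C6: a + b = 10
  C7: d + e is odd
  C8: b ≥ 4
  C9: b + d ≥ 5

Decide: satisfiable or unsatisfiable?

Setting (a, b, c, d, e) = (6, 4, 0, 3, 6) satisfies everything: constraint 1: e + c = 6; constraint 2: e - c = 6, and the others follow.

Satisfiable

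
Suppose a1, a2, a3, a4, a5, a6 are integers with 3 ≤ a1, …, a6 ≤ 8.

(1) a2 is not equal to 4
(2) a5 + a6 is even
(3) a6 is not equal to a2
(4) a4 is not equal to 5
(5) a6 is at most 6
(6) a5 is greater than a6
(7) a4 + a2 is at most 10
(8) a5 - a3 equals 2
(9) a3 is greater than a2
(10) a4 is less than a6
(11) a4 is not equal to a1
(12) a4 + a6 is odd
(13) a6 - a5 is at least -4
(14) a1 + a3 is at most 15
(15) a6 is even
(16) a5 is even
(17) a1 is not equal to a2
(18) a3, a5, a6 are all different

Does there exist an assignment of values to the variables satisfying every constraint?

One satisfying assignment is a1 = 7, a2 = 5, a3 = 6, a4 = 3, a5 = 8, a6 = 4.
For the less obvious constraints — constraint 7: a4 + a2 = 8; constraint 8: a5 - a3 = 2; constraint 13: a6 - a5 = -4 — and the others hold by inspection.

Satisfiable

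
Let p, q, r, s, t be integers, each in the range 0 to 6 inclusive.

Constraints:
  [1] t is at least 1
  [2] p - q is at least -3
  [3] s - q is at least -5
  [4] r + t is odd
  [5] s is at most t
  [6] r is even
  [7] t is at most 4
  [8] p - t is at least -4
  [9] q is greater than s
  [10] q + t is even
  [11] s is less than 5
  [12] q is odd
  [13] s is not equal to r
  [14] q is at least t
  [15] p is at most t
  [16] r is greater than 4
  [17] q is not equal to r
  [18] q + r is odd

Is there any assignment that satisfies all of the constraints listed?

Satisfiable

The assignment p = 2, q = 5, r = 6, s = 1, t = 3 works:
  constraint 2 holds since p - q = -3.
  constraint 3 holds since s - q = -4.
  constraint 8 holds since p - t = -1.
The rest check out directly.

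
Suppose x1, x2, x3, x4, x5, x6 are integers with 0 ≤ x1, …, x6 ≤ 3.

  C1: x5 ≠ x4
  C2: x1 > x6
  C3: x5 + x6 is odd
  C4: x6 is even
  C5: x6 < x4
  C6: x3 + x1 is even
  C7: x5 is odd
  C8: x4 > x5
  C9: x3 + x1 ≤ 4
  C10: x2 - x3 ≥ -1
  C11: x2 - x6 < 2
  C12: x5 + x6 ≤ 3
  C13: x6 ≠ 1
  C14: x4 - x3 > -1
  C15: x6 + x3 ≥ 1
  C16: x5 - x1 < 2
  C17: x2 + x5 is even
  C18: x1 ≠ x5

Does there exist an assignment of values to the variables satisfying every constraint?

Satisfiable

Take x1 = 2, x2 = 1, x3 = 2, x4 = 3, x5 = 1, x6 = 0. Then constraint 9: x3 + x1 = 4; constraint 10: x2 - x3 = -1; constraint 11: x2 - x6 = 1, and every other listed constraint is also met.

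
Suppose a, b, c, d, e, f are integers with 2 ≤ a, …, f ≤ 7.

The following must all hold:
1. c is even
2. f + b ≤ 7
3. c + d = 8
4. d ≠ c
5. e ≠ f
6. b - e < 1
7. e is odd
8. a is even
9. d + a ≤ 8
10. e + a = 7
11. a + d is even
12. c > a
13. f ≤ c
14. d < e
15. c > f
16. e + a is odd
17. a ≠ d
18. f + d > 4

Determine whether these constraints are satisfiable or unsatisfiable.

Satisfiable

The assignment a = 4, b = 2, c = 6, d = 2, e = 3, f = 4 works:
  constraint 2 holds since f + b = 6.
  constraint 3 holds since c + d = 8.
The rest check out directly.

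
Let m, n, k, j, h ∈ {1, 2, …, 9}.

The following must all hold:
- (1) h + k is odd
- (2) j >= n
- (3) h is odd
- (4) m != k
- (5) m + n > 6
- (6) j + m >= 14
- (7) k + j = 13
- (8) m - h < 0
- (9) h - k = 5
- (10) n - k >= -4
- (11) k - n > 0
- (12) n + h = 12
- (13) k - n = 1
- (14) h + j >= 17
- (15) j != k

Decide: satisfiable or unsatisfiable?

Satisfiable

Setting (m, n, k, j, h) = (6, 3, 4, 9, 9) satisfies everything: constraint 5: m + n = 9; constraint 6: j + m = 15, and the others follow.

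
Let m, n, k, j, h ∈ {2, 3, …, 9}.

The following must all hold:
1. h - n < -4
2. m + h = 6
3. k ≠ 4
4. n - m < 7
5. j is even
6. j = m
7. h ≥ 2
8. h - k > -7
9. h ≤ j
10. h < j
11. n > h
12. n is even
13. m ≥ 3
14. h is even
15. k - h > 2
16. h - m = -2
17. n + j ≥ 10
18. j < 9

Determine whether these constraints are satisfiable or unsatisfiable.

Satisfiable

The assignment m = 4, n = 8, k = 6, j = 4, h = 2 works:
  constraint 1 holds since h - n = -6.
  constraint 2 holds since m + h = 6.
The rest check out directly.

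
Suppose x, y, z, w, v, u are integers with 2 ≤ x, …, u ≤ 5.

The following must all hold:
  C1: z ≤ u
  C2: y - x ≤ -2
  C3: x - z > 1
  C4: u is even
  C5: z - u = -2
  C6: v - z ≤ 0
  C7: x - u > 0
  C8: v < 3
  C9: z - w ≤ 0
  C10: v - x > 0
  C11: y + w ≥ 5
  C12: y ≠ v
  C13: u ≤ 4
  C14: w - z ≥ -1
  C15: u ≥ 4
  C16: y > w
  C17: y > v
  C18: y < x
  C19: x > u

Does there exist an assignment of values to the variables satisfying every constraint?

Unsatisfiable

Constraints 6, 9, 10, 16, and 18 give v ≤ z, z ≤ w, w < y, y < x, x < v. Chaining: v ≤ z ≤ w < y < x < v, which forces v < v — impossible.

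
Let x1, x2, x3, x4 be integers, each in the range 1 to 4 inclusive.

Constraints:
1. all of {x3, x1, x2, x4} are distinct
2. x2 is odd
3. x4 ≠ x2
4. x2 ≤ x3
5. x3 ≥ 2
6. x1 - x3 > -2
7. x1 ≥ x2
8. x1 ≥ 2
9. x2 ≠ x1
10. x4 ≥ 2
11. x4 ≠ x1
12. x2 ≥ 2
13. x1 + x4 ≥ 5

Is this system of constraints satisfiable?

Constraints 5, 8, 10, and 12 confine each of x3, x1, x2, x4 to the 3 values {2, …, 4} (the domain already gives each ≤ 4).
Constraint 1 requires all 4 of them to be distinct, but only 3 values are available — impossible by the pigeonhole principle.

Unsatisfiable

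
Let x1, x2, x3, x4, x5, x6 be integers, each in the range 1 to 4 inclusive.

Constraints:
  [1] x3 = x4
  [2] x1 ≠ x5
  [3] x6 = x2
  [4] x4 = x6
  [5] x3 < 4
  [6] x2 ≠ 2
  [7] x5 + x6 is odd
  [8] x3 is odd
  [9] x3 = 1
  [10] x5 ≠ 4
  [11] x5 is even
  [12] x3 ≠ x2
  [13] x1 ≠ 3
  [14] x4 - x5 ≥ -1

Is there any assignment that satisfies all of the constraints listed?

From constraints 1, 3, and 4, x3 = x4 = x6 = x2, so x3 = x2. But constraint 12 says x3 ≠ x2. Contradiction.

Unsatisfiable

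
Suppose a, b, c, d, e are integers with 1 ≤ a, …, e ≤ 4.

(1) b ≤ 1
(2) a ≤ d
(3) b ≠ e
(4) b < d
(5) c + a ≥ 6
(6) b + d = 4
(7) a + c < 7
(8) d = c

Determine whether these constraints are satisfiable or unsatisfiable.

Satisfiable

Take a = 3, b = 1, c = 3, d = 3, e = 3. Then constraint 5: c + a = 6; constraint 6: b + d = 4, and every other listed constraint is also met.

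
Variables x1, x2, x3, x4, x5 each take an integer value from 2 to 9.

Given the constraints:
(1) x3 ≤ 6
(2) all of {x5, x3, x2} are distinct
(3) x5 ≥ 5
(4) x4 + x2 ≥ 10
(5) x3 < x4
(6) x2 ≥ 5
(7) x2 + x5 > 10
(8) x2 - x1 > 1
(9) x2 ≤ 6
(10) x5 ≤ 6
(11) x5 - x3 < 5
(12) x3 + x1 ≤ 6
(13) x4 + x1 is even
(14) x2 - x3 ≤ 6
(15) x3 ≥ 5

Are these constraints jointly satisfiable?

Unsatisfiable

Constraints 1, 3, 6, 9, 10, and 15 confine each of x5, x3, x2 to the 2 values {5, 6}.
Constraint 2 requires all 3 of them to be distinct, but only 2 values are available — impossible by the pigeonhole principle.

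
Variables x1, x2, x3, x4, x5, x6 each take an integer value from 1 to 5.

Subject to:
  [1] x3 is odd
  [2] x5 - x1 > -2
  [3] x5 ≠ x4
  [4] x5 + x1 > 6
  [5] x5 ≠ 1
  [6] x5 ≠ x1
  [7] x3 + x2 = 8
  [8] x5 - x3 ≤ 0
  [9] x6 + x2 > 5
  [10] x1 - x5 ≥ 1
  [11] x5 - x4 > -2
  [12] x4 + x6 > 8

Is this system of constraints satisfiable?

The assignment x1 = 4, x2 = 3, x3 = 5, x4 = 4, x5 = 3, x6 = 5 works:
  constraint 2 holds since x5 - x1 = -1.
  constraint 4 holds since x5 + x1 = 7.
  constraint 7 holds since x3 + x2 = 8.
The rest check out directly.

Satisfiable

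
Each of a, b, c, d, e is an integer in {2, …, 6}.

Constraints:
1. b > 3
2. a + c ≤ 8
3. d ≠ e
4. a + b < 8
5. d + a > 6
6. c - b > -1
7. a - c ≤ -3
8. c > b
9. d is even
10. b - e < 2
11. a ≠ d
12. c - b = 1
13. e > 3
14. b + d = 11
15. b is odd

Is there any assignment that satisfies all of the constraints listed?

Satisfiable

One satisfying assignment is a = 2, b = 5, c = 6, d = 6, e = 5.
For the less obvious constraints — constraint 2: a + c = 8; constraint 4: a + b = 7; constraint 5: d + a = 8 — and the others hold by inspection.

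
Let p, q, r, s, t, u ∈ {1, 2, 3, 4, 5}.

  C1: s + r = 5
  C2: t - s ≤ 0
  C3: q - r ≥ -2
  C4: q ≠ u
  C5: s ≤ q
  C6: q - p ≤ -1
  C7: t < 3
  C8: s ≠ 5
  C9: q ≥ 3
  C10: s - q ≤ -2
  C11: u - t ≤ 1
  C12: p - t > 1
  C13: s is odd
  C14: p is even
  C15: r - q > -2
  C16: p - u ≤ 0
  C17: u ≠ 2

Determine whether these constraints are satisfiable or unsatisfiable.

Unsatisfiable

Constraints 2, 6, 10, 11, and 16 give t − u ≥ -1, u − p ≥ 0, p − q ≥ 1, q − s ≥ 2, s − t ≥ 0.
Adding all 5 inequalities: the left sides telescope to 0, and the right sides sum to (-1) + 0 + 1 + 2 + 0 = 2. So 0 ≥ 2, which is false.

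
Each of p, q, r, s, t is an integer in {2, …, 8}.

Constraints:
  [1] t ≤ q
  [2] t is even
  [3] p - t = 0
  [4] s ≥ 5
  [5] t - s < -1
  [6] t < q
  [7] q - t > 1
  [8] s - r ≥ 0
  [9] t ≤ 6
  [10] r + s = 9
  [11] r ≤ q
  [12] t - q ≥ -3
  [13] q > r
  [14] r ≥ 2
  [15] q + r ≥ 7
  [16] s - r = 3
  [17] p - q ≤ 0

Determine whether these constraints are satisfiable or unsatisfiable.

Satisfiable

One satisfying assignment is p = 2, q = 5, r = 3, s = 6, t = 2.
For the less obvious constraints — constraint 3: p - t = 0; constraint 5: t - s = -4; constraint 7: q - t = 3 — and the others hold by inspection.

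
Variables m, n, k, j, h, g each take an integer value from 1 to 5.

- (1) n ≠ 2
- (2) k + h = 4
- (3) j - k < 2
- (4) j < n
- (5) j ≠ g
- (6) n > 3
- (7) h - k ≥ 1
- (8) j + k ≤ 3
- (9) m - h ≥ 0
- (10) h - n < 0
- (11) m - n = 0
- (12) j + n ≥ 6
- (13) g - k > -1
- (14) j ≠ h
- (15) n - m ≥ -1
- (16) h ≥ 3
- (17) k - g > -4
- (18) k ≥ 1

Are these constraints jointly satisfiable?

Satisfiable

Take m = 4, n = 4, k = 1, j = 2, h = 3, g = 3. Then constraint 2: k + h = 4; constraint 3: j - k = 1, and every other listed constraint is also met.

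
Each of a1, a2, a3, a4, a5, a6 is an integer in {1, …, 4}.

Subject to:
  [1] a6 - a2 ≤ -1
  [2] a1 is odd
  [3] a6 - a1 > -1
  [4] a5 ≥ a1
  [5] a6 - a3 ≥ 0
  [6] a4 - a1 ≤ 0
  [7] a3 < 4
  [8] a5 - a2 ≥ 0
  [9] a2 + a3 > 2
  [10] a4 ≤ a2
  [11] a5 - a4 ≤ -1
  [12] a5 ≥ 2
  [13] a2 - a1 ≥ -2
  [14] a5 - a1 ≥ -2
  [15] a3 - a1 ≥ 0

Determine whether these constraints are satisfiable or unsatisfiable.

Unsatisfiable

Constraints 1, 5, 6, 8, 11, and 15 give a1 − a4 ≥ 0, a4 − a5 ≥ 1, a5 − a2 ≥ 0, a2 − a6 ≥ 1, a6 − a3 ≥ 0, a3 − a1 ≥ 0.
Adding all 6 inequalities: the left sides telescope to 0, and the right sides sum to 0 + 1 + 0 + 1 + 0 + 0 = 2. So 0 ≥ 2, which is false.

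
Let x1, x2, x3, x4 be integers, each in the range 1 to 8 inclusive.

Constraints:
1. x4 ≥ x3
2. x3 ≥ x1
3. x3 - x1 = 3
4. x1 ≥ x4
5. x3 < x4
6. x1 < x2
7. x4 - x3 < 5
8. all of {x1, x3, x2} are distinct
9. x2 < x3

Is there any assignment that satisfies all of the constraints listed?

Constraints 4, 5, 6, and 9 give x4 ≤ x1, x1 < x2, x2 < x3, x3 < x4. Chaining: x4 ≤ x1 < x2 < x3 < x4, which forces x4 < x4 — impossible.

Unsatisfiable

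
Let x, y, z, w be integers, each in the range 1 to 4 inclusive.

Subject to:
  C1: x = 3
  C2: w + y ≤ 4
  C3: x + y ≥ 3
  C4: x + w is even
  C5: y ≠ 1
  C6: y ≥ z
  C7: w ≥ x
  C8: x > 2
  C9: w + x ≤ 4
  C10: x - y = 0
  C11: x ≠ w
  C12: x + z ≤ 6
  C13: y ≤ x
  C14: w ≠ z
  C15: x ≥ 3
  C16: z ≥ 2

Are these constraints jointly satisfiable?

From constraints 7 and 15: w ≥ x ≥ 3. From constraints 6 and 16: y ≥ z ≥ 2. Hence w + y ≥ 5. But constraint 2 requires w + y ≤ 4, and 4 < 5. Contradiction.

Unsatisfiable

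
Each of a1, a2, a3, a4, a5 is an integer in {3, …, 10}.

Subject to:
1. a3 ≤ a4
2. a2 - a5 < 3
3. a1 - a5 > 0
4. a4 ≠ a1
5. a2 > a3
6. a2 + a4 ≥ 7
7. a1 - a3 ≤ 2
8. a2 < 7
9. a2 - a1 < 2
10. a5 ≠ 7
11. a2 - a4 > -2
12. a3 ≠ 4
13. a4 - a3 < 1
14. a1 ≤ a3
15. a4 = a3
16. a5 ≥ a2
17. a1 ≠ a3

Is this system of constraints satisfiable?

Unsatisfiable

Constraints 3, 5, 14, and 16 give a2 ≤ a5, a5 < a1, a1 ≤ a3, a3 < a2. Chaining: a2 ≤ a5 < a1 ≤ a3 < a2, which forces a2 < a2 — impossible.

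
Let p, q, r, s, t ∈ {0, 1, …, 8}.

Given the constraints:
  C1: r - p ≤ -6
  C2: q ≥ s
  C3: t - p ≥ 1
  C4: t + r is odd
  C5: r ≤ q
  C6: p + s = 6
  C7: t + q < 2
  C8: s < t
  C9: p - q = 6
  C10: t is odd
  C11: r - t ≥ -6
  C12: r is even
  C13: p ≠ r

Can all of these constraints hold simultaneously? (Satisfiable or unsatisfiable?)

Unsatisfiable

Constraints 1, 3, and 11 give t − p ≥ 1, p − r ≥ 6, r − t ≥ -6.
Adding all 3 inequalities: the left sides telescope to 0, and the right sides sum to 1 + 6 + (-6) = 1. So 0 ≥ 1, which is false.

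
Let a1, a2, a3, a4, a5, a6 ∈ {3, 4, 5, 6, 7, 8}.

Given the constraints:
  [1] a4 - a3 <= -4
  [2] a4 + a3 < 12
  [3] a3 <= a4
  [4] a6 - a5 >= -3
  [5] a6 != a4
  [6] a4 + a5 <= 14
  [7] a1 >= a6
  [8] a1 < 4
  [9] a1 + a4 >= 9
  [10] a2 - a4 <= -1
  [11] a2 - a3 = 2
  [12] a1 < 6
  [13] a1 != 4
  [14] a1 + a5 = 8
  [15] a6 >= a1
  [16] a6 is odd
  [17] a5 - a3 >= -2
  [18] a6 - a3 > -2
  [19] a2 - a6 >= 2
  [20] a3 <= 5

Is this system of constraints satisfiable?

Unsatisfiable

Constraints 1, 4, 10, 17, and 19 give a2 − a6 ≥ 2, a6 − a5 ≥ -3, a5 − a3 ≥ -2, a3 − a4 ≥ 4, a4 − a2 ≥ 1.
Adding all 5 inequalities: the left sides telescope to 0, and the right sides sum to 2 + (-3) + (-2) + 4 + 1 = 2. So 0 ≥ 2, which is false.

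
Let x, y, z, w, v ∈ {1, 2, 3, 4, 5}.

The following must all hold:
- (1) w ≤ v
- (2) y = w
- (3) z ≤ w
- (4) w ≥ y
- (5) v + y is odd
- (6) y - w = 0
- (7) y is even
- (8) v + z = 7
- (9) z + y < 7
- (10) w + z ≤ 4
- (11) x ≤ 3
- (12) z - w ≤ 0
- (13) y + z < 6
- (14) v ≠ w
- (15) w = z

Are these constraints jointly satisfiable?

Satisfiable

Try x = 1, y = 2, z = 2, w = 2, v = 5.
Check constraint 6: y - w = 0; constraint 8: v + z = 7. The remaining constraints are straightforward to verify.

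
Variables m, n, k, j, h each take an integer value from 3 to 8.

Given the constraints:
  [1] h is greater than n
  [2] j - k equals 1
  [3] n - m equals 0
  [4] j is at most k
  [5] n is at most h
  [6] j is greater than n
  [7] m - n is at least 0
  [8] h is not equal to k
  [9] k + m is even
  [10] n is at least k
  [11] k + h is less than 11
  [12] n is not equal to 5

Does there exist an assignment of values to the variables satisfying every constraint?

Constraints 4, 6, and 10 give j ≤ k, k ≤ n, n < j. Chaining: j ≤ k ≤ n < j, which forces j < j — impossible.

Unsatisfiable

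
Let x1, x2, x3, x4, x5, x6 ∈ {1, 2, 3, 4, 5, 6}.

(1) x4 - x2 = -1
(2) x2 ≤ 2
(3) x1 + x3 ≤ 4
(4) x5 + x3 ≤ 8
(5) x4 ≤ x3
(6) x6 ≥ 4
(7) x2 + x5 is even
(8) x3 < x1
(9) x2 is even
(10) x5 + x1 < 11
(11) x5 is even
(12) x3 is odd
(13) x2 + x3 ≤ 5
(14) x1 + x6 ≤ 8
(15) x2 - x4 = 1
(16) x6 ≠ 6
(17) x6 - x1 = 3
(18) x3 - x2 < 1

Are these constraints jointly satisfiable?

Satisfiable

Take x1 = 2, x2 = 2, x3 = 1, x4 = 1, x5 = 6, x6 = 5. Then constraint 1: x4 - x2 = -1; constraint 3: x1 + x3 = 3; constraint 4: x5 + x3 = 7, and every other listed constraint is also met.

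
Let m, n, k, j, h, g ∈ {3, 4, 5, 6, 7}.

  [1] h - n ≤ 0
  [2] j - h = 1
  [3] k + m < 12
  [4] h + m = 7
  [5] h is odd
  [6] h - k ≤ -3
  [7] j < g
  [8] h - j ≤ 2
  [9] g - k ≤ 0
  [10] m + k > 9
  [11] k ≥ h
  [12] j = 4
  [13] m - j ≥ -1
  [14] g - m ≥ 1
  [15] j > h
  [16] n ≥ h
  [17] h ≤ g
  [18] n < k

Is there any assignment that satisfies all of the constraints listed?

Satisfiable

The assignment m = 4, n = 6, k = 7, j = 4, h = 3, g = 7 works:
  constraint 1 holds since h - n = -3.
  constraint 2 holds since j - h = 1.
  constraint 3 holds since k + m = 11.
The rest check out directly.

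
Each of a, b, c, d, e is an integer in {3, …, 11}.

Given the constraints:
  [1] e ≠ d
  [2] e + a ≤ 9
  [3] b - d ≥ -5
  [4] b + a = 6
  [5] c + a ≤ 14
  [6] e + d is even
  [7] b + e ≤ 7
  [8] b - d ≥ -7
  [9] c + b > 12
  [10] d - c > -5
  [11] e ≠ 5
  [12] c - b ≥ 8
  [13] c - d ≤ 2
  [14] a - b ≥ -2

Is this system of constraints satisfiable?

Unsatisfiable

Constraints 3, 12, and 13 give b − d ≥ -5, d − c ≥ -2, c − b ≥ 8.
Adding all 3 inequalities: the left sides telescope to 0, and the right sides sum to (-5) + (-2) + 8 = 1. So 0 ≥ 1, which is false.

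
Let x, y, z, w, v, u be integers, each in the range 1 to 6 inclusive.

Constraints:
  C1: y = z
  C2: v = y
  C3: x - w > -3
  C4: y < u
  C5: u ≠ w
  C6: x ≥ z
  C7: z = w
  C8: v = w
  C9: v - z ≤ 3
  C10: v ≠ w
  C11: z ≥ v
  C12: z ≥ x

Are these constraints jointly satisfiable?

From constraints 1, 2, and 7, v = y = z = w, so v = w. But constraint 10 says v ≠ w. Contradiction.

Unsatisfiable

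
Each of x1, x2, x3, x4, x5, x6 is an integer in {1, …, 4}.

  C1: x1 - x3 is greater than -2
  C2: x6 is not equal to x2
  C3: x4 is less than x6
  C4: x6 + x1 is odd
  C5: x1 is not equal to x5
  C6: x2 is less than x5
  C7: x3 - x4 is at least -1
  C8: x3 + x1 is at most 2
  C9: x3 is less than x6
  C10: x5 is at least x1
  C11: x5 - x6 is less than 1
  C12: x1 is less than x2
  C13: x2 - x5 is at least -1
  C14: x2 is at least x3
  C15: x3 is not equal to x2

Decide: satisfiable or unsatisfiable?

Satisfiable

The assignment x1 = 1, x2 = 2, x3 = 1, x4 = 1, x5 = 3, x6 = 4 works:
  constraint 1 holds since x1 - x3 = 0.
  constraint 7 holds since x3 - x4 = 0.
  constraint 8 holds since x3 + x1 = 2.
The rest check out directly.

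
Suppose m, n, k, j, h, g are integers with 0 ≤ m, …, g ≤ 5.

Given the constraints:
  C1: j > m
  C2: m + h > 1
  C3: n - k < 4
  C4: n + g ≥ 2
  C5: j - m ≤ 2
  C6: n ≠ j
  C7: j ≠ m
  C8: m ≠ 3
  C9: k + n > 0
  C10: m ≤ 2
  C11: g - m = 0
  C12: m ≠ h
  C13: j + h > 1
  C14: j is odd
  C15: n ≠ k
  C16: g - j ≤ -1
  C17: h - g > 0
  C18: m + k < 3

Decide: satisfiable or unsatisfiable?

Satisfiable

Take m = 0, n = 3, k = 0, j = 1, h = 3, g = 0. Then constraint 2: m + h = 3; constraint 3: n - k = 3; constraint 4: n + g = 3, and every other listed constraint is also met.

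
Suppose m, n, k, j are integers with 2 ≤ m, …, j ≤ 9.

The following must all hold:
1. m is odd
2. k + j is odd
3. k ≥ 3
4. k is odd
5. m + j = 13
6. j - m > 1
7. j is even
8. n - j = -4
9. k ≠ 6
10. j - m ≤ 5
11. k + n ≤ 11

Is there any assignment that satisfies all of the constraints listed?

Satisfiable

Setting (m, n, k, j) = (5, 4, 5, 8) satisfies everything: constraint 5: m + j = 13; constraint 6: j - m = 3, and the others follow.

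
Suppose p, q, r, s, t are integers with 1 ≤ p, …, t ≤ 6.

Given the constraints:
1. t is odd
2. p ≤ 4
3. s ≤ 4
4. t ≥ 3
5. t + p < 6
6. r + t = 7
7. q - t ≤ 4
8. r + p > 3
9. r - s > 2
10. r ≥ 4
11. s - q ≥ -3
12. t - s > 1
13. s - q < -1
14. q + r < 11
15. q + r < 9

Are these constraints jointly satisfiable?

The assignment p = 1, q = 4, r = 4, s = 1, t = 3 works:
  constraint 5 holds since t + p = 4.
  constraint 6 holds since r + t = 7.
The rest check out directly.

Satisfiable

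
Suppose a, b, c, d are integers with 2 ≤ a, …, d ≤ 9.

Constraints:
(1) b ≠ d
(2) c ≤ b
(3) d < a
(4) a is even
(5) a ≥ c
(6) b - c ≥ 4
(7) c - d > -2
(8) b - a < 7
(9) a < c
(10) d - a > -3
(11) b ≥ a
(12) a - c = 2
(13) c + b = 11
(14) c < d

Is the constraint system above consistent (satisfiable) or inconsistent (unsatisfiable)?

Unsatisfiable

Constraints 3, 9, and 14 give d < a, a < c, c < d. Chaining: d < a < c < d, which forces d < d — impossible.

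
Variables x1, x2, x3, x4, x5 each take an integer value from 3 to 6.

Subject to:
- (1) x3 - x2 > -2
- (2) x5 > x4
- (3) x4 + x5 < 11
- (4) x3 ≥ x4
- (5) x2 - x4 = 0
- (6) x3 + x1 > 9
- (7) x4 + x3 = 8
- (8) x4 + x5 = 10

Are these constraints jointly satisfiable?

Satisfiable

One satisfying assignment is x1 = 6, x2 = 4, x3 = 4, x4 = 4, x5 = 6.
For the less obvious constraints — constraint 1: x3 - x2 = 0; constraint 3: x4 + x5 = 10; constraint 5: x2 - x4 = 0 — and the others hold by inspection.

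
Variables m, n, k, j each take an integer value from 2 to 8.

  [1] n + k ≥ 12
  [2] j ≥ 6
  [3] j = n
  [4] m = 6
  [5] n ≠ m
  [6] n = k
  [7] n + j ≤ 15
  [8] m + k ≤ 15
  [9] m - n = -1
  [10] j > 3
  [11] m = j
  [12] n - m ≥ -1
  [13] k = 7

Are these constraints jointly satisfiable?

Unsatisfiable

Constraint 4 fixes m = 6 and constraint 13 fixes k = 7. Constraints 3, 6, and 11 give m = j = n = k, so m = k. But 6 ≠ 7 — contradiction.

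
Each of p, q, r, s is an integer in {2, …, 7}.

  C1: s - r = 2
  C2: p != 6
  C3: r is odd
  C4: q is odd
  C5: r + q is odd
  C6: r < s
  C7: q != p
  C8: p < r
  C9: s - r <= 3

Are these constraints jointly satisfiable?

Constraint 3 makes r odd and constraint 4 makes q odd, so r + q must be even. Constraint 5 says r + q is odd — contradiction.

Unsatisfiable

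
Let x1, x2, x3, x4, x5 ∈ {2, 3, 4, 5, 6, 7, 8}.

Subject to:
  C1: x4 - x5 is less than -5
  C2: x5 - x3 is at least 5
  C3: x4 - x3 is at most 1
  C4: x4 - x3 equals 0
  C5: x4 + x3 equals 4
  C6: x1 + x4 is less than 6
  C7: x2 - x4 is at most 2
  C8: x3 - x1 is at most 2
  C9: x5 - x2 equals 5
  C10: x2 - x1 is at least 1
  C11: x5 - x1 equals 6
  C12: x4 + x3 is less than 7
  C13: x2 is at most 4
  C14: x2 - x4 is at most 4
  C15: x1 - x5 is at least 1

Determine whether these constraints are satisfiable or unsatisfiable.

Unsatisfiable

Constraints 2, 3, 10, 14, and 15 give x1 − x5 ≥ 1, x5 − x3 ≥ 5, x3 − x4 ≥ -1, x4 − x2 ≥ -4, x2 − x1 ≥ 1.
Adding all 5 inequalities: the left sides telescope to 0, and the right sides sum to 1 + 5 + (-1) + (-4) + 1 = 2. So 0 ≥ 2, which is false.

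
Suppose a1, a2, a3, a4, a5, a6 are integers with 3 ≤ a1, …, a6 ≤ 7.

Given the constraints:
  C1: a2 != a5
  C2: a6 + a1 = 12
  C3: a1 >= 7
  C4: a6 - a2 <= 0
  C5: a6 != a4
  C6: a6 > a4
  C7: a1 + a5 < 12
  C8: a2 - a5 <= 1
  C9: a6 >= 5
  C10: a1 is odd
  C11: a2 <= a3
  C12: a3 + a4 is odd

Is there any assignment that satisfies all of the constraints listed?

Satisfiable

Setting (a1, a2, a3, a4, a5, a6) = (7, 5, 5, 4, 4, 5) satisfies everything: constraint 2: a6 + a1 = 12; constraint 4: a6 - a2 = 0, and the others follow.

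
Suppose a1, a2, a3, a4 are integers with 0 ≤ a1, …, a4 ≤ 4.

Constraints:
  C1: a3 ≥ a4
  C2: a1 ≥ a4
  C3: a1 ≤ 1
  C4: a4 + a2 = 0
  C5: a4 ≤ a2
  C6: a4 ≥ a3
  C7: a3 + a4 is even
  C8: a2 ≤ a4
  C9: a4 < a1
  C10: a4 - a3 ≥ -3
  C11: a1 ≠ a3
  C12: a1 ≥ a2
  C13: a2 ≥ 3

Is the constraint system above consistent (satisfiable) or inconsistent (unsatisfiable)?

From constraints 8 and 13: a4 ≥ a2 and a2 ≥ 3, so a4 ≥ 3. From constraints 2 and 3: a4 ≤ a1 and a1 ≤ 1, so a4 ≤ 1. But 1 < 3, so no value of a4 works.

Unsatisfiable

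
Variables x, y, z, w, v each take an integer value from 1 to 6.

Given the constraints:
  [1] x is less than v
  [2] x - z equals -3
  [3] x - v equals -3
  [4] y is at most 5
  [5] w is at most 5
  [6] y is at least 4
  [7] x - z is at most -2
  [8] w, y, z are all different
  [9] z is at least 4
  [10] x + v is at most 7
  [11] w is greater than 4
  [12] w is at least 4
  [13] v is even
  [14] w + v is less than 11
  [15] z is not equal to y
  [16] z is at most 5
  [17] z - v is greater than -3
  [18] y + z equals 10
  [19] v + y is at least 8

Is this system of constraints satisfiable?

Unsatisfiable

Constraints 4, 5, 6, 9, 12, and 16 confine each of w, y, z to the 2 values {4, 5}.
Constraint 8 requires all 3 of them to be distinct, but only 2 values are available — impossible by the pigeonhole principle.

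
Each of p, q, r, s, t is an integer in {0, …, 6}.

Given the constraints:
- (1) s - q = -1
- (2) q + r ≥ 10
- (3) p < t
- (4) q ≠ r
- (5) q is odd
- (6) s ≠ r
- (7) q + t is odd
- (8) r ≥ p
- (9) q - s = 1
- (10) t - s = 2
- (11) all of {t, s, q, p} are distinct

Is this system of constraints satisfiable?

Satisfiable

One satisfying assignment is p = 0, q = 5, r = 6, s = 4, t = 6.
For the less obvious constraints — constraint 1: s - q = -1; constraint 2: q + r = 11 — and the others hold by inspection.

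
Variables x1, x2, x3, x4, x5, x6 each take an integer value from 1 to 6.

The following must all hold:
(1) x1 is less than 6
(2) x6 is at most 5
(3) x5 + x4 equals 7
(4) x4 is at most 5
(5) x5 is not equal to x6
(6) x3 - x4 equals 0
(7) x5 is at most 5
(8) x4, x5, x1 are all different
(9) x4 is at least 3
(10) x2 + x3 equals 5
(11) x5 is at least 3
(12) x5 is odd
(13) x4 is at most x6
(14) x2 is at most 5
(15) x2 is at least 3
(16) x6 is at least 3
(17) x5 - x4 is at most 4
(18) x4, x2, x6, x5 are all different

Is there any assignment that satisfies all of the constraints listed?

Unsatisfiable

Constraints 2, 4, 7, 9, 11, 14, 15, and 16 confine each of x4, x2, x6, x5 to the 3 values {3, …, 5}.
Constraint 18 requires all 4 of them to be distinct, but only 3 values are available — impossible by the pigeonhole principle.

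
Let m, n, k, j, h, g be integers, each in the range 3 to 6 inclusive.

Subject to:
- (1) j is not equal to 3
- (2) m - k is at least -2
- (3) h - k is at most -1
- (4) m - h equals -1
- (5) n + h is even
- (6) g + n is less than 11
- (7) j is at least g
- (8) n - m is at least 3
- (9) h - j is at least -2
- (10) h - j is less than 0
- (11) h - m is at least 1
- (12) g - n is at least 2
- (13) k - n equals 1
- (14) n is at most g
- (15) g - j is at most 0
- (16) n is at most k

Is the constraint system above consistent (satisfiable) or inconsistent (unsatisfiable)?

Constraints 2, 3, 8, 9, 12, and 15 give m − k ≥ -2, k − h ≥ 1, h − j ≥ -2, j − g ≥ 0, g − n ≥ 2, n − m ≥ 3.
Adding all 6 inequalities: the left sides telescope to 0, and the right sides sum to (-2) + 1 + (-2) + 0 + 2 + 3 = 2. So 0 ≥ 2, which is false.

Unsatisfiable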